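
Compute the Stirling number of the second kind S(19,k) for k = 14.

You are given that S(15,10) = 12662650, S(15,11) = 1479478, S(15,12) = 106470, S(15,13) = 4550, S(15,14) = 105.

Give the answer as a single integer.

243577530

i=16: T(16,11)=12662650+11·1479478=28936908 | T(16,12)=1479478+12·106470=2757118 | T(16,13)=106470+13·4550=165620 | T(16,14)=4550+14·105=6020
i=17: T(17,12)=28936908+12·2757118=62022324 | T(17,13)=2757118+13·165620=4910178 | T(17,14)=165620+14·6020=249900
i=18: T(18,13)=62022324+13·4910178=125854638 | T(18,14)=4910178+14·249900=8408778
i=19: T(19,14)=125854638+14·8408778=243577530
Read S(19,14) = 243577530.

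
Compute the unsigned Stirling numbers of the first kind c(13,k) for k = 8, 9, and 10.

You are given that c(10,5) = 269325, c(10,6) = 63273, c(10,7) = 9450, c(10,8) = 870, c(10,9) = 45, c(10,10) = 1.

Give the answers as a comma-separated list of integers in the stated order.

@11  (11,6):63273·10+269325→902055, (11,7):9450·10+63273→157773, (11,8):870·10+9450→18150, (11,9):45·10+870→1320, (11,10):1·10+45→55
@12  (12,7):157773·11+902055→2637558, (12,8):18150·11+157773→357423, (12,9):1320·11+18150→32670, (12,10):55·11+1320→1925
@13  (13,8):357423·12+2637558→6926634, (13,9):32670·12+357423→749463, (13,10):1925·12+32670→55770
Read c(13,8) = 6926634, c(13,9) = 749463, c(13,10) = 55770.

6926634, 749463, 55770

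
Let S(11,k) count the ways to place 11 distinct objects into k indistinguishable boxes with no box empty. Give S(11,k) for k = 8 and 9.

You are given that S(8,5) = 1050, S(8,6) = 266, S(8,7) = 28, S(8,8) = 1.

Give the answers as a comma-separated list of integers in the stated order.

@9  (9,6):266·6+1050→2646, (9,7):28·7+266→462, (9,8):1·8+28→36, (9,9):0·9+1→1
@10  (10,7):462·7+2646→5880, (10,8):36·8+462→750, (10,9):1·9+36→45
@11  (11,8):750·8+5880→11880, (11,9):45·9+750→1155
Read S(11,8) = 11880, S(11,9) = 1155.

11880, 1155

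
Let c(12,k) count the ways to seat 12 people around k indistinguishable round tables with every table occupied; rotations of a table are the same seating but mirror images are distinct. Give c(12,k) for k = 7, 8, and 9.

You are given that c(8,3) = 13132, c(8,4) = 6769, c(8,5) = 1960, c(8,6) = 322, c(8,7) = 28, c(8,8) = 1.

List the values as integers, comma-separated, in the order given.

i=9: T(9,4)=13132+8·6769=67284 | T(9,5)=6769+8·1960=22449 | T(9,6)=1960+8·322=4536 | T(9,7)=322+8·28=546 | T(9,8)=28+8·1=36 | T(9,9)=1+8·0=1
i=10: T(10,5)=67284+9·22449=269325 | T(10,6)=22449+9·4536=63273 | T(10,7)=4536+9·546=9450 | T(10,8)=546+9·36=870 | T(10,9)=36+9·1=45
i=11: T(11,6)=269325+10·63273=902055 | T(11,7)=63273+10·9450=157773 | T(11,8)=9450+10·870=18150 | T(11,9)=870+10·45=1320
i=12: T(12,7)=902055+11·157773=2637558 | T(12,8)=157773+11·18150=357423 | T(12,9)=18150+11·1320=32670
Read c(12,7) = 2637558, c(12,8) = 357423, c(12,9) = 32670.

2637558, 357423, 32670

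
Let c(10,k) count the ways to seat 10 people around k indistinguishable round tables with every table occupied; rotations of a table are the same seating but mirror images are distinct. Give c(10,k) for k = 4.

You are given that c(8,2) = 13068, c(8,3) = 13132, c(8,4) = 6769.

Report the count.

723680

r9: T_9,3=8×13132+13068=118124; T_9,4=8×6769+13132=67284
r10: T_10,4=9×67284+118124=723680
Read c(10,4) = 723680.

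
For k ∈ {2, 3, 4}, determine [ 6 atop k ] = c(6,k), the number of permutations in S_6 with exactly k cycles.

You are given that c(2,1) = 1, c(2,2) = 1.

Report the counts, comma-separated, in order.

274, 225, 85

i=3: T(3,1)=0+2·1=2 | T(3,2)=1+2·1=3 | T(3,3)=1+2·0=1
i=4: T(4,1)=0+3·2=6 | T(4,2)=2+3·3=11 | T(4,3)=3+3·1=6 | T(4,4)=1+3·0=1
i=5: T(5,1)=0+4·6=24 | T(5,2)=6+4·11=50 | T(5,3)=11+4·6=35 | T(5,4)=6+4·1=10
i=6: T(6,2)=24+5·50=274 | T(6,3)=50+5·35=225 | T(6,4)=35+5·10=85
Read c(6,2) = 274, c(6,3) = 225, c(6,4) = 85.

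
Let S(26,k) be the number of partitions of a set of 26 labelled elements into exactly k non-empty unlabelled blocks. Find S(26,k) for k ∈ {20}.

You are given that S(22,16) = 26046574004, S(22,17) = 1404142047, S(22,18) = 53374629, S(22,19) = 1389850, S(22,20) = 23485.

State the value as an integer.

290622864675

[23] T[23,17]:17*1404142047+26046574004=49916988803 · T[23,18]:18*53374629+1404142047=2364885369 · T[23,19]:19*1389850+53374629=79781779 · T[23,20]:20*23485+1389850=1859550
[24] T[24,18]:18*2364885369+49916988803=92484925445 · T[24,19]:19*79781779+2364885369=3880739170 · T[24,20]:20*1859550+79781779=116972779
[25] T[25,19]:19*3880739170+92484925445=166218969675 · T[25,20]:20*116972779+3880739170=6220194750
[26] T[26,20]:20*6220194750+166218969675=290622864675
Read S(26,20) = 290622864675.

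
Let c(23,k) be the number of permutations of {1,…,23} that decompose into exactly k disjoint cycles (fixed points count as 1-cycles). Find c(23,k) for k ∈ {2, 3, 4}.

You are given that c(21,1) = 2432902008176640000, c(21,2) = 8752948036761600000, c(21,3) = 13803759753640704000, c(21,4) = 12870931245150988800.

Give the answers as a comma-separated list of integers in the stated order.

@22  (22,1):2432902008176640000·21+0→51090942171709440000, (22,2):8752948036761600000·21+2432902008176640000→186244810780170240000, (22,3):13803759753640704000·21+8752948036761600000→298631902863216384000, (22,4):12870931245150988800·21+13803759753640704000→284093315901811468800
@23  (23,2):186244810780170240000·22+51090942171709440000→4148476779335454720000, (23,3):298631902863216384000·22+186244810780170240000→6756146673770930688000, (23,4):284093315901811468800·22+298631902863216384000→6548684852703068697600
Read c(23,2) = 4148476779335454720000, c(23,3) = 6756146673770930688000, c(23,4) = 6548684852703068697600.

4148476779335454720000, 6756146673770930688000, 6548684852703068697600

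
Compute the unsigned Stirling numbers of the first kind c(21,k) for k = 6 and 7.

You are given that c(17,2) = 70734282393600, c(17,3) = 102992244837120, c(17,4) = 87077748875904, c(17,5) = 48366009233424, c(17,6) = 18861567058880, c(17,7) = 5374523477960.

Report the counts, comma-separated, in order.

i=18: T(18,3)=70734282393600+17·102992244837120=1821602444624640 | T(18,4)=102992244837120+17·87077748875904=1583313975727488 | T(18,5)=87077748875904+17·48366009233424=909299905844112 | T(18,6)=48366009233424+17·18861567058880=369012649234384 | T(18,7)=18861567058880+17·5374523477960=110228466184200
i=19: T(19,4)=1821602444624640+18·1583313975727488=30321254007719424 | T(19,5)=1583313975727488+18·909299905844112=17950712280921504 | T(19,6)=909299905844112+18·369012649234384=7551527592063024 | T(19,7)=369012649234384+18·110228466184200=2353125040549984
i=20: T(20,5)=30321254007719424+19·17950712280921504=371384787345228000 | T(20,6)=17950712280921504+19·7551527592063024=161429736530118960 | T(20,7)=7551527592063024+19·2353125040549984=52260903362512720
i=21: T(21,6)=371384787345228000+20·161429736530118960=3599979517947607200 | T(21,7)=161429736530118960+20·52260903362512720=1206647803780373360
Read c(21,6) = 3599979517947607200, c(21,7) = 1206647803780373360.

3599979517947607200, 1206647803780373360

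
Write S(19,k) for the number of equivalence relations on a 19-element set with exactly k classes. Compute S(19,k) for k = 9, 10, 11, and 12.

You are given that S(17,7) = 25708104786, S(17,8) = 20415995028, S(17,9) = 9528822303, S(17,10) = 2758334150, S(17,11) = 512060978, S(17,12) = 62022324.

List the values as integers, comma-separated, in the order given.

[18] T[18,8]:8*20415995028+25708104786=189036065010 · T[18,9]:9*9528822303+20415995028=106175395755 · T[18,10]:10*2758334150+9528822303=37112163803 · T[18,11]:11*512060978+2758334150=8391004908 · T[18,12]:12*62022324+512060978=1256328866
[19] T[19,9]:9*106175395755+189036065010=1144614626805 · T[19,10]:10*37112163803+106175395755=477297033785 · T[19,11]:11*8391004908+37112163803=129413217791 · T[19,12]:12*1256328866+8391004908=23466951300
Read S(19,9) = 1144614626805, S(19,10) = 477297033785, S(19,11) = 129413217791, S(19,12) = 23466951300.

1144614626805, 477297033785, 129413217791, 23466951300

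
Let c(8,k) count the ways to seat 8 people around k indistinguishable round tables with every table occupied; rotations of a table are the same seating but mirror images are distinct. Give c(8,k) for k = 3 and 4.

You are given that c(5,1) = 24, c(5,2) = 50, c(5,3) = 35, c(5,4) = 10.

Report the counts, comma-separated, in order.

r6: T_6,1=5×24+0=120; T_6,2=5×50+24=274; T_6,3=5×35+50=225; T_6,4=5×10+35=85
r7: T_7,2=6×274+120=1764; T_7,3=6×225+274=1624; T_7,4=6×85+225=735
r8: T_8,3=7×1624+1764=13132; T_8,4=7×735+1624=6769
Read c(8,3) = 13132, c(8,4) = 6769.

13132, 6769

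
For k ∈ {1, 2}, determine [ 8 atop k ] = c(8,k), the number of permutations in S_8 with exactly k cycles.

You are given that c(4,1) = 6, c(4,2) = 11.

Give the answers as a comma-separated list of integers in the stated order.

5040, 13068

row 5: T[5][1]=4·6+0=24  T[5][2]=4·11+6=50
row 6: T[6][1]=5·24+0=120  T[6][2]=5·50+24=274
row 7: T[7][1]=6·120+0=720  T[7][2]=6·274+120=1764
row 8: T[8][1]=7·720+0=5040  T[8][2]=7·1764+720=13068
Read c(8,1) = 5040, c(8,2) = 13068.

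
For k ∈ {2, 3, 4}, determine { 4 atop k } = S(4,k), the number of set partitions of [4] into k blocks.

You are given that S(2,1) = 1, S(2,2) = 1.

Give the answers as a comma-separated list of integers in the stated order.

7, 6, 1

i=3: T(3,1)=0+1·1=1 | T(3,2)=1+2·1=3 | T(3,3)=1+3·0=1
i=4: T(4,2)=1+2·3=7 | T(4,3)=3+3·1=6 | T(4,4)=1+4·0=1
Read S(4,2) = 7, S(4,3) = 6, S(4,4) = 1.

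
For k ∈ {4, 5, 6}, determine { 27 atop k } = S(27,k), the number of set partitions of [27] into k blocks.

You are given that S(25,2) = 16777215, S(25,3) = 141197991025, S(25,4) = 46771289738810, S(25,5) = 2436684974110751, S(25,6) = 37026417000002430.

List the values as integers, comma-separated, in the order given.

749329038535350, 61338207158409090, 1359801318005044551

[26] T[26,3]:3*141197991025+16777215=423610750290 · T[26,4]:4*46771289738810+141197991025=187226356946265 · T[26,5]:5*2436684974110751+46771289738810=12230196160292565 · T[26,6]:6*37026417000002430+2436684974110751=224595186974125331
[27] T[27,4]:4*187226356946265+423610750290=749329038535350 · T[27,5]:5*12230196160292565+187226356946265=61338207158409090 · T[27,6]:6*224595186974125331+12230196160292565=1359801318005044551
Read S(27,4) = 749329038535350, S(27,5) = 61338207158409090, S(27,6) = 1359801318005044551.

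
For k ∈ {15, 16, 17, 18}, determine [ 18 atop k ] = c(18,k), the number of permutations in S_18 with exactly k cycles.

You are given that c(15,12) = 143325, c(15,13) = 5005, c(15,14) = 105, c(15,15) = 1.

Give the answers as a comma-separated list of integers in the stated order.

468180, 10812, 153, 1

[16] T[16,13]:15*5005+143325=218400 · T[16,14]:15*105+5005=6580 · T[16,15]:15*1+105=120 · T[16,16]:15*0+1=1
[17] T[17,14]:16*6580+218400=323680 · T[17,15]:16*120+6580=8500 · T[17,16]:16*1+120=136 · T[17,17]:16*0+1=1
[18] T[18,15]:17*8500+323680=468180 · T[18,16]:17*136+8500=10812 · T[18,17]:17*1+136=153 · T[18,18]:17*0+1=1
Read c(18,15) = 468180, c(18,16) = 10812, c(18,17) = 153, c(18,18) = 1.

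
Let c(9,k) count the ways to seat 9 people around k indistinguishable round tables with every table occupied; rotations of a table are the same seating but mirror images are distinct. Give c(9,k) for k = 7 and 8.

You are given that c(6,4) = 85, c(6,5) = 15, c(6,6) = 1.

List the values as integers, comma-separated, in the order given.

row 7: T[7][5]=6·15+85=175  T[7][6]=6·1+15=21  T[7][7]=6·0+1=1
row 8: T[8][6]=7·21+175=322  T[8][7]=7·1+21=28  T[8][8]=7·0+1=1
row 9: T[9][7]=8·28+322=546  T[9][8]=8·1+28=36
Read c(9,7) = 546, c(9,8) = 36.

546, 36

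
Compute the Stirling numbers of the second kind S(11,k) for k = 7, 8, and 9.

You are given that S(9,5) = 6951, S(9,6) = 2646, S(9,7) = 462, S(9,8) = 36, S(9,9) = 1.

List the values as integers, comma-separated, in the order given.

63987, 11880, 1155

i=10: T(10,6)=6951+6·2646=22827 | T(10,7)=2646+7·462=5880 | T(10,8)=462+8·36=750 | T(10,9)=36+9·1=45
i=11: T(11,7)=22827+7·5880=63987 | T(11,8)=5880+8·750=11880 | T(11,9)=750+9·45=1155
Read S(11,7) = 63987, S(11,8) = 11880, S(11,9) = 1155.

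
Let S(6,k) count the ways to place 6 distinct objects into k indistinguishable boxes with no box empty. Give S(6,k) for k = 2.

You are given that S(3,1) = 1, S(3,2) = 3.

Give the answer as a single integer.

31

[4] T[4,1]:1*1+0=1 · T[4,2]:2*3+1=7
[5] T[5,1]:1*1+0=1 · T[5,2]:2*7+1=15
[6] T[6,2]:2*15+1=31
Read S(6,2) = 31.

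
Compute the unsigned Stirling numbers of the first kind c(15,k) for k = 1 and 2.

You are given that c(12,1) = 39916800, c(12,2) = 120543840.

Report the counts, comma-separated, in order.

87178291200, 283465647360

[13] T[13,1]:12*39916800+0=479001600 · T[13,2]:12*120543840+39916800=1486442880
[14] T[14,1]:13*479001600+0=6227020800 · T[14,2]:13*1486442880+479001600=19802759040
[15] T[15,1]:14*6227020800+0=87178291200 · T[15,2]:14*19802759040+6227020800=283465647360
Read c(15,1) = 87178291200, c(15,2) = 283465647360.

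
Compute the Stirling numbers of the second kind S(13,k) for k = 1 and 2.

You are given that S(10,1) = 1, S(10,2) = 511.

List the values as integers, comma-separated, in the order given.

row 11: T[11][1]=1·1+0=1  T[11][2]=2·511+1=1023
row 12: T[12][1]=1·1+0=1  T[12][2]=2·1023+1=2047
row 13: T[13][1]=1·1+0=1  T[13][2]=2·2047+1=4095
Read S(13,1) = 1, S(13,2) = 4095.

1, 4095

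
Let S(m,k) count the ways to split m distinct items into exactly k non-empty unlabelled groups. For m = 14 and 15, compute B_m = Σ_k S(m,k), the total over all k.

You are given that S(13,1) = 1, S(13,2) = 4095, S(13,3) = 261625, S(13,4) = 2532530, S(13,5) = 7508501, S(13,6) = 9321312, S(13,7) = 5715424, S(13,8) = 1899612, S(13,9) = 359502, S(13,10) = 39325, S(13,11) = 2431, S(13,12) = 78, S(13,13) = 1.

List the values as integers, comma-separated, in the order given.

190899322, 1382958545

i=14: T(14,1)=0+1·1=1 | T(14,2)=1+2·4095=8191 | T(14,3)=4095+3·261625=788970 | T(14,4)=261625+4·2532530=10391745 | T(14,5)=2532530+5·7508501=40075035 | T(14,6)=7508501+6·9321312=63436373 | T(14,7)=9321312+7·5715424=49329280 | T(14,8)=5715424+8·1899612=20912320 | T(14,9)=1899612+9·359502=5135130 | T(14,10)=359502+10·39325=752752 | T(14,11)=39325+11·2431=66066 | T(14,12)=2431+12·78=3367 | T(14,13)=78+13·1=91 | T(14,14)=1+14·0=1
i=15: T(15,1)=0+1·1=1 | T(15,2)=1+2·8191=16383 | T(15,3)=8191+3·788970=2375101 | T(15,4)=788970+4·10391745=42355950 | T(15,5)=10391745+5·40075035=210766920 | T(15,6)=40075035+6·63436373=420693273 | T(15,7)=63436373+7·49329280=408741333 | T(15,8)=49329280+8·20912320=216627840 | T(15,9)=20912320+9·5135130=67128490 | T(15,10)=5135130+10·752752=12662650 | T(15,11)=752752+11·66066=1479478 | T(15,12)=66066+12·3367=106470 | T(15,13)=3367+13·91=4550 | T(15,14)=91+14·1=105 | T(15,15)=1+15·0=1
B_14 = ΣS(14,k) = 1+8191+788970+10391745+40075035+63436373+49329280+20912320+5135130+752752+66066+3367+91+1 = 190899322
B_15 = ΣS(15,k) = 1+16383+2375101+42355950+210766920+420693273+408741333+216627840+67128490+12662650+1479478+106470+4550+105+1 = 1382958545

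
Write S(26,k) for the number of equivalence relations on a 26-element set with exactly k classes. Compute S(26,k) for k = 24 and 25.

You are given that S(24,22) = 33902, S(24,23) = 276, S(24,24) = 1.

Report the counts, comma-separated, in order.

r25: T_25,23=23×276+33902=40250; T_25,24=24×1+276=300; T_25,25=25×0+1=1
r26: T_26,24=24×300+40250=47450; T_26,25=25×1+300=325
Read S(26,24) = 47450, S(26,25) = 325.

47450, 325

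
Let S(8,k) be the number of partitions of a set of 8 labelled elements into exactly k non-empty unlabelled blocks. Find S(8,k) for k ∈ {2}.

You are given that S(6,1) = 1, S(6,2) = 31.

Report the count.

[7] T[7,1]:1*1+0=1 · T[7,2]:2*31+1=63
[8] T[8,2]:2*63+1=127
Read S(8,2) = 127.

127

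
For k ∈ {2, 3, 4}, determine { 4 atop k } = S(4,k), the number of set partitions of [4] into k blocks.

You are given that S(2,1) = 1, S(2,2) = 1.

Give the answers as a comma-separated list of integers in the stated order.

7, 6, 1

r3: T_3,1=1×1+0=1; T_3,2=2×1+1=3; T_3,3=3×0+1=1
r4: T_4,2=2×3+1=7; T_4,3=3×1+3=6; T_4,4=4×0+1=1
Read S(4,2) = 7, S(4,3) = 6, S(4,4) = 1.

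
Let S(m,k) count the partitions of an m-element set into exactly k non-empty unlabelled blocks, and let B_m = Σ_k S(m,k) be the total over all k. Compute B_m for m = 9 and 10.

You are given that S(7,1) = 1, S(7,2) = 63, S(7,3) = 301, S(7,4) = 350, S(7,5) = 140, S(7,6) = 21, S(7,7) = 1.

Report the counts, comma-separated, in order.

i=8: T(8,1)=0+1·1=1 | T(8,2)=1+2·63=127 | T(8,3)=63+3·301=966 | T(8,4)=301+4·350=1701 | T(8,5)=350+5·140=1050 | T(8,6)=140+6·21=266 | T(8,7)=21+7·1=28 | T(8,8)=1+8·0=1
i=9: T(9,1)=0+1·1=1 | T(9,2)=1+2·127=255 | T(9,3)=127+3·966=3025 | T(9,4)=966+4·1701=7770 | T(9,5)=1701+5·1050=6951 | T(9,6)=1050+6·266=2646 | T(9,7)=266+7·28=462 | T(9,8)=28+8·1=36 | T(9,9)=1+9·0=1
i=10: T(10,1)=0+1·1=1 | T(10,2)=1+2·255=511 | T(10,3)=255+3·3025=9330 | T(10,4)=3025+4·7770=34105 | T(10,5)=7770+5·6951=42525 | T(10,6)=6951+6·2646=22827 | T(10,7)=2646+7·462=5880 | T(10,8)=462+8·36=750 | T(10,9)=36+9·1=45 | T(10,10)=1+10·0=1
B_9 = ΣS(9,k) = 1+255+3025+7770+6951+2646+462+36+1 = 21147
B_10 = ΣS(10,k) = 1+511+9330+34105+42525+22827+5880+750+45+1 = 115975

21147, 115975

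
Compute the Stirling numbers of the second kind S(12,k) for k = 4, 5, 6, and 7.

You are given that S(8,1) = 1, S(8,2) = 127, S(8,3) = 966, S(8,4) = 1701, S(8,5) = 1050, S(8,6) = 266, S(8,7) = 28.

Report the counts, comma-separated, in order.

611501, 1379400, 1323652, 627396

@9  (9,1):1·1+0→1, (9,2):127·2+1→255, (9,3):966·3+127→3025, (9,4):1701·4+966→7770, (9,5):1050·5+1701→6951, (9,6):266·6+1050→2646, (9,7):28·7+266→462
@10  (10,2):255·2+1→511, (10,3):3025·3+255→9330, (10,4):7770·4+3025→34105, (10,5):6951·5+7770→42525, (10,6):2646·6+6951→22827, (10,7):462·7+2646→5880
@11  (11,3):9330·3+511→28501, (11,4):34105·4+9330→145750, (11,5):42525·5+34105→246730, (11,6):22827·6+42525→179487, (11,7):5880·7+22827→63987
@12  (12,4):145750·4+28501→611501, (12,5):246730·5+145750→1379400, (12,6):179487·6+246730→1323652, (12,7):63987·7+179487→627396
Read S(12,4) = 611501, S(12,5) = 1379400, S(12,6) = 1323652, S(12,7) = 627396.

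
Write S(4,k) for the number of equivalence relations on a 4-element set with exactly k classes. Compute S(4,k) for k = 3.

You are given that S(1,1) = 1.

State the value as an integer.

r2: T_2,1=1×1+0=1; T_2,2=2×0+1=1
r3: T_3,2=2×1+1=3; T_3,3=3×0+1=1
r4: T_4,3=3×1+3=6
Read S(4,3) = 6.

6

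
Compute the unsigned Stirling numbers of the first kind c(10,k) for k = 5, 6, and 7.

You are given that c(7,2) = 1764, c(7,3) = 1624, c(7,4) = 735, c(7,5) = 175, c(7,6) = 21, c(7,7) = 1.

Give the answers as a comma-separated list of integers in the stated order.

269325, 63273, 9450

[8] T[8,3]:7*1624+1764=13132 · T[8,4]:7*735+1624=6769 · T[8,5]:7*175+735=1960 · T[8,6]:7*21+175=322 · T[8,7]:7*1+21=28
[9] T[9,4]:8*6769+13132=67284 · T[9,5]:8*1960+6769=22449 · T[9,6]:8*322+1960=4536 · T[9,7]:8*28+322=546
[10] T[10,5]:9*22449+67284=269325 · T[10,6]:9*4536+22449=63273 · T[10,7]:9*546+4536=9450
Read c(10,5) = 269325, c(10,6) = 63273, c(10,7) = 9450.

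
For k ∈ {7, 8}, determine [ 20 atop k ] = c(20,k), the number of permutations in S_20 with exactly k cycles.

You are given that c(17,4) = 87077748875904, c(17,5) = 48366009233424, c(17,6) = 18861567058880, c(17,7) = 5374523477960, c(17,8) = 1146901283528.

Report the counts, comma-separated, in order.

[18] T[18,5]:17*48366009233424+87077748875904=909299905844112 · T[18,6]:17*18861567058880+48366009233424=369012649234384 · T[18,7]:17*5374523477960+18861567058880=110228466184200 · T[18,8]:17*1146901283528+5374523477960=24871845297936
[19] T[19,6]:18*369012649234384+909299905844112=7551527592063024 · T[19,7]:18*110228466184200+369012649234384=2353125040549984 · T[19,8]:18*24871845297936+110228466184200=557921681547048
[20] T[20,7]:19*2353125040549984+7551527592063024=52260903362512720 · T[20,8]:19*557921681547048+2353125040549984=12953636989943896
Read c(20,7) = 52260903362512720, c(20,8) = 12953636989943896.

52260903362512720, 12953636989943896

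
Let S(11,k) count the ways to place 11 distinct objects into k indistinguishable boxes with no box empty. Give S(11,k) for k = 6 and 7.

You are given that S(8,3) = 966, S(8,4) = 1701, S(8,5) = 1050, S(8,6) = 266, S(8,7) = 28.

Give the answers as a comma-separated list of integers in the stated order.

179487, 63987

i=9: T(9,4)=966+4·1701=7770 | T(9,5)=1701+5·1050=6951 | T(9,6)=1050+6·266=2646 | T(9,7)=266+7·28=462
i=10: T(10,5)=7770+5·6951=42525 | T(10,6)=6951+6·2646=22827 | T(10,7)=2646+7·462=5880
i=11: T(11,6)=42525+6·22827=179487 | T(11,7)=22827+7·5880=63987
Read S(11,6) = 179487, S(11,7) = 63987.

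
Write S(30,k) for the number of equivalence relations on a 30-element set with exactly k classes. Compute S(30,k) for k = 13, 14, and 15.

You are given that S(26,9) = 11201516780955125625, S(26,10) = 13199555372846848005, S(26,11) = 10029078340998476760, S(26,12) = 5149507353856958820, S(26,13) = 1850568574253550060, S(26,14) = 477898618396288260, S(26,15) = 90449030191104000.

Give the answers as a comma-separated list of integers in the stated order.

102442517922081938561415, 42337710060168129525765, 12879868072770626040000

r27: T_27,10=10×13199555372846848005+11201516780955125625=143197070509423605675; T_27,11=11×10029078340998476760+13199555372846848005=123519417123830092365; T_27,12=12×5149507353856958820+10029078340998476760=71823166587281982600; T_27,13=13×1850568574253550060+5149507353856958820=29206898819153109600; T_27,14=14×477898618396288260+1850568574253550060=8541149231801585700; T_27,15=15×90449030191104000+477898618396288260=1834634071262848260
r28: T_28,11=11×123519417123830092365+143197070509423605675=1501910658871554621690; T_28,12=12×71823166587281982600+123519417123830092365=985397416171213883565; T_28,13=13×29206898819153109600+71823166587281982600=451512851236272407400; T_28,14=14×8541149231801585700+29206898819153109600=148782988064375309400; T_28,15=15×1834634071262848260+8541149231801585700=36060660300744309600
r29: T_29,12=12×985397416171213883565+1501910658871554621690=13326679652926121224470; T_29,13=13×451512851236272407400+985397416171213883565=6855064482242755179765; T_29,14=14×148782988064375309400+451512851236272407400=2534474684137526739000; T_29,15=15×36060660300744309600+148782988064375309400=689692892575539953400
r30: T_30,13=13×6855064482242755179765+13326679652926121224470=102442517922081938561415; T_30,14=14×2534474684137526739000+6855064482242755179765=42337710060168129525765; T_30,15=15×689692892575539953400+2534474684137526739000=12879868072770626040000
Read S(30,13) = 102442517922081938561415, S(30,14) = 42337710060168129525765, S(30,15) = 12879868072770626040000.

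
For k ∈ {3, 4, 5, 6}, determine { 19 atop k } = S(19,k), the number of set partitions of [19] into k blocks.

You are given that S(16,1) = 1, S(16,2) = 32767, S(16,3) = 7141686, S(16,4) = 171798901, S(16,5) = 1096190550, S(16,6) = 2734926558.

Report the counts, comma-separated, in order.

193448101, 11259666950, 147589284710, 693081601779

i=17: T(17,1)=0+1·1=1 | T(17,2)=1+2·32767=65535 | T(17,3)=32767+3·7141686=21457825 | T(17,4)=7141686+4·171798901=694337290 | T(17,5)=171798901+5·1096190550=5652751651 | T(17,6)=1096190550+6·2734926558=17505749898
i=18: T(18,2)=1+2·65535=131071 | T(18,3)=65535+3·21457825=64439010 | T(18,4)=21457825+4·694337290=2798806985 | T(18,5)=694337290+5·5652751651=28958095545 | T(18,6)=5652751651+6·17505749898=110687251039
i=19: T(19,3)=131071+3·64439010=193448101 | T(19,4)=64439010+4·2798806985=11259666950 | T(19,5)=2798806985+5·28958095545=147589284710 | T(19,6)=28958095545+6·110687251039=693081601779
Read S(19,3) = 193448101, S(19,4) = 11259666950, S(19,5) = 147589284710, S(19,6) = 693081601779.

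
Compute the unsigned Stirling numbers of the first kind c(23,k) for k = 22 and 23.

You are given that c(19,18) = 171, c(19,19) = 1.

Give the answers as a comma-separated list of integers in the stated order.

@20  (20,19):1·19+171→190, (20,20):0·19+1→1
@21  (21,20):1·20+190→210, (21,21):0·20+1→1
@22  (22,21):1·21+210→231, (22,22):0·21+1→1
@23  (23,22):1·22+231→253, (23,23):0·22+1→1
Read c(23,22) = 253, c(23,23) = 1.

253, 1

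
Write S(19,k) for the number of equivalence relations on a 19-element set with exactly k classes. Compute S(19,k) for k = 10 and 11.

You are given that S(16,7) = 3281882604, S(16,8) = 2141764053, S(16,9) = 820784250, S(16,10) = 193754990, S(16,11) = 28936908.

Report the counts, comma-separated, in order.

477297033785, 129413217791

r17: T_17,8=8×2141764053+3281882604=20415995028; T_17,9=9×820784250+2141764053=9528822303; T_17,10=10×193754990+820784250=2758334150; T_17,11=11×28936908+193754990=512060978
r18: T_18,9=9×9528822303+20415995028=106175395755; T_18,10=10×2758334150+9528822303=37112163803; T_18,11=11×512060978+2758334150=8391004908
r19: T_19,10=10×37112163803+106175395755=477297033785; T_19,11=11×8391004908+37112163803=129413217791
Read S(19,10) = 477297033785, S(19,11) = 129413217791.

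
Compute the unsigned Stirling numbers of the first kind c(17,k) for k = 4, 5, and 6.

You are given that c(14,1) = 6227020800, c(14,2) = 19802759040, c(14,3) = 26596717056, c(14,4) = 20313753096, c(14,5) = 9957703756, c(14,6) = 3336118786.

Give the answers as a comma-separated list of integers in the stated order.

87077748875904, 48366009233424, 18861567058880

@15  (15,2):19802759040·14+6227020800→283465647360, (15,3):26596717056·14+19802759040→392156797824, (15,4):20313753096·14+26596717056→310989260400, (15,5):9957703756·14+20313753096→159721605680, (15,6):3336118786·14+9957703756→56663366760
@16  (16,3):392156797824·15+283465647360→6165817614720, (16,4):310989260400·15+392156797824→5056995703824, (16,5):159721605680·15+310989260400→2706813345600, (16,6):56663366760·15+159721605680→1009672107080
@17  (17,4):5056995703824·16+6165817614720→87077748875904, (17,5):2706813345600·16+5056995703824→48366009233424, (17,6):1009672107080·16+2706813345600→18861567058880
Read c(17,4) = 87077748875904, c(17,5) = 48366009233424, c(17,6) = 18861567058880.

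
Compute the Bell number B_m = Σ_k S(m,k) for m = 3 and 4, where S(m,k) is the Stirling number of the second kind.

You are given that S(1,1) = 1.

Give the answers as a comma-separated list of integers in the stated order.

5, 15

row 2: T[2][1]=1·1+0=1  T[2][2]=2·0+1=1
row 3: T[3][1]=1·1+0=1  T[3][2]=2·1+1=3  T[3][3]=3·0+1=1
row 4: T[4][1]=1·1+0=1  T[4][2]=2·3+1=7  T[4][3]=3·1+3=6  T[4][4]=4·0+1=1
B_3 = ΣS(3,k) = 1+3+1 = 5
B_4 = ΣS(4,k) = 1+7+6+1 = 15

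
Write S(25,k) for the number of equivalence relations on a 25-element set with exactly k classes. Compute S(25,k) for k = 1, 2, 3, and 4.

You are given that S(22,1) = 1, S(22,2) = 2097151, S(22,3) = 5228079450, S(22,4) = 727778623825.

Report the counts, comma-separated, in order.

[23] T[23,1]:1*1+0=1 · T[23,2]:2*2097151+1=4194303 · T[23,3]:3*5228079450+2097151=15686335501 · T[23,4]:4*727778623825+5228079450=2916342574750
[24] T[24,1]:1*1+0=1 · T[24,2]:2*4194303+1=8388607 · T[24,3]:3*15686335501+4194303=47063200806 · T[24,4]:4*2916342574750+15686335501=11681056634501
[25] T[25,1]:1*1+0=1 · T[25,2]:2*8388607+1=16777215 · T[25,3]:3*47063200806+8388607=141197991025 · T[25,4]:4*11681056634501+47063200806=46771289738810
Read S(25,1) = 1, S(25,2) = 16777215, S(25,3) = 141197991025, S(25,4) = 46771289738810.

1, 16777215, 141197991025, 46771289738810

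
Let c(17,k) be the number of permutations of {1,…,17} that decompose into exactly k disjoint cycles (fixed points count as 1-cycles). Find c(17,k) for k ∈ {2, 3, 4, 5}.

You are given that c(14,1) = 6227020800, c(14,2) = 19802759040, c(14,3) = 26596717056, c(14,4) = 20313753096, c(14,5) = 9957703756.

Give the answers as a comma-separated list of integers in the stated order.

70734282393600, 102992244837120, 87077748875904, 48366009233424

@15  (15,1):6227020800·14+0→87178291200, (15,2):19802759040·14+6227020800→283465647360, (15,3):26596717056·14+19802759040→392156797824, (15,4):20313753096·14+26596717056→310989260400, (15,5):9957703756·14+20313753096→159721605680
@16  (16,1):87178291200·15+0→1307674368000, (16,2):283465647360·15+87178291200→4339163001600, (16,3):392156797824·15+283465647360→6165817614720, (16,4):310989260400·15+392156797824→5056995703824, (16,5):159721605680·15+310989260400→2706813345600
@17  (17,2):4339163001600·16+1307674368000→70734282393600, (17,3):6165817614720·16+4339163001600→102992244837120, (17,4):5056995703824·16+6165817614720→87077748875904, (17,5):2706813345600·16+5056995703824→48366009233424
Read c(17,2) = 70734282393600, c(17,3) = 102992244837120, c(17,4) = 87077748875904, c(17,5) = 48366009233424.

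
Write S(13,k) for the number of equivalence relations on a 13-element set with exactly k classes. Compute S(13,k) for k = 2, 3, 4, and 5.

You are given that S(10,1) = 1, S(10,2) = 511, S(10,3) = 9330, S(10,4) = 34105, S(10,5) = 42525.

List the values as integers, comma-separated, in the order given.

4095, 261625, 2532530, 7508501

[11] T[11,1]:1*1+0=1 · T[11,2]:2*511+1=1023 · T[11,3]:3*9330+511=28501 · T[11,4]:4*34105+9330=145750 · T[11,5]:5*42525+34105=246730
[12] T[12,1]:1*1+0=1 · T[12,2]:2*1023+1=2047 · T[12,3]:3*28501+1023=86526 · T[12,4]:4*145750+28501=611501 · T[12,5]:5*246730+145750=1379400
[13] T[13,2]:2*2047+1=4095 · T[13,3]:3*86526+2047=261625 · T[13,4]:4*611501+86526=2532530 · T[13,5]:5*1379400+611501=7508501
Read S(13,2) = 4095, S(13,3) = 261625, S(13,4) = 2532530, S(13,5) = 7508501.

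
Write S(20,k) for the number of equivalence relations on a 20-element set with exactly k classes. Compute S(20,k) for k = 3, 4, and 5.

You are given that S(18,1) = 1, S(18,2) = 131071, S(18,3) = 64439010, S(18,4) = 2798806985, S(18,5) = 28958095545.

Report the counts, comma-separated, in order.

@19  (19,2):131071·2+1→262143, (19,3):64439010·3+131071→193448101, (19,4):2798806985·4+64439010→11259666950, (19,5):28958095545·5+2798806985→147589284710
@20  (20,3):193448101·3+262143→580606446, (20,4):11259666950·4+193448101→45232115901, (20,5):147589284710·5+11259666950→749206090500
Read S(20,3) = 580606446, S(20,4) = 45232115901, S(20,5) = 749206090500.

580606446, 45232115901, 749206090500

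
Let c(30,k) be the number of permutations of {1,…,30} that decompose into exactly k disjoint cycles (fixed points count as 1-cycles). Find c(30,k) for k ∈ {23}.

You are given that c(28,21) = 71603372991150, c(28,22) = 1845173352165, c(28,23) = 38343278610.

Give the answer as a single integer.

207912996295875

[29] T[29,22]:28*1845173352165+71603372991150=123268226851770 · T[29,23]:28*38343278610+1845173352165=2918785153245
[30] T[30,23]:29*2918785153245+123268226851770=207912996295875
Read c(30,23) = 207912996295875.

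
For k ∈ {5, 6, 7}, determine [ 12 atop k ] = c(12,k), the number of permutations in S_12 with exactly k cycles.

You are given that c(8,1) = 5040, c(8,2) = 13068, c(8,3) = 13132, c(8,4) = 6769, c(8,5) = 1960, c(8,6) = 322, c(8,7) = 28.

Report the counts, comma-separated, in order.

i=9: T(9,2)=5040+8·13068=109584 | T(9,3)=13068+8·13132=118124 | T(9,4)=13132+8·6769=67284 | T(9,5)=6769+8·1960=22449 | T(9,6)=1960+8·322=4536 | T(9,7)=322+8·28=546
i=10: T(10,3)=109584+9·118124=1172700 | T(10,4)=118124+9·67284=723680 | T(10,5)=67284+9·22449=269325 | T(10,6)=22449+9·4536=63273 | T(10,7)=4536+9·546=9450
i=11: T(11,4)=1172700+10·723680=8409500 | T(11,5)=723680+10·269325=3416930 | T(11,6)=269325+10·63273=902055 | T(11,7)=63273+10·9450=157773
i=12: T(12,5)=8409500+11·3416930=45995730 | T(12,6)=3416930+11·902055=13339535 | T(12,7)=902055+11·157773=2637558
Read c(12,5) = 45995730, c(12,6) = 13339535, c(12,7) = 2637558.

45995730, 13339535, 2637558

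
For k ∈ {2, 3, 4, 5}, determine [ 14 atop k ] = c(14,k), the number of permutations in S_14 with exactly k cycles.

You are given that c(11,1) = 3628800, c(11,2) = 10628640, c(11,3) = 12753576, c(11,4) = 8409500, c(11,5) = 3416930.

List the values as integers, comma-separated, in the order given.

r12: T_12,1=11×3628800+0=39916800; T_12,2=11×10628640+3628800=120543840; T_12,3=11×12753576+10628640=150917976; T_12,4=11×8409500+12753576=105258076; T_12,5=11×3416930+8409500=45995730
r13: T_13,1=12×39916800+0=479001600; T_13,2=12×120543840+39916800=1486442880; T_13,3=12×150917976+120543840=1931559552; T_13,4=12×105258076+150917976=1414014888; T_13,5=12×45995730+105258076=657206836
r14: T_14,2=13×1486442880+479001600=19802759040; T_14,3=13×1931559552+1486442880=26596717056; T_14,4=13×1414014888+1931559552=20313753096; T_14,5=13×657206836+1414014888=9957703756
Read c(14,2) = 19802759040, c(14,3) = 26596717056, c(14,4) = 20313753096, c(14,5) = 9957703756.

19802759040, 26596717056, 20313753096, 9957703756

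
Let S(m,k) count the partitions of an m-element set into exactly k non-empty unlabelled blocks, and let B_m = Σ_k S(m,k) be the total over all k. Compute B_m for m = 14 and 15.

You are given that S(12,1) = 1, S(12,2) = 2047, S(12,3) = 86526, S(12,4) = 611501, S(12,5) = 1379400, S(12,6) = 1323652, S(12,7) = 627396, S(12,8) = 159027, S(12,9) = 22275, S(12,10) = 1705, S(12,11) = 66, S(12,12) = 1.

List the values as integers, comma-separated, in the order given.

row 13: T[13][1]=1·1+0=1  T[13][2]=2·2047+1=4095  T[13][3]=3·86526+2047=261625  T[13][4]=4·611501+86526=2532530  T[13][5]=5·1379400+611501=7508501  T[13][6]=6·1323652+1379400=9321312  T[13][7]=7·627396+1323652=5715424  T[13][8]=8·159027+627396=1899612  T[13][9]=9·22275+159027=359502  T[13][10]=10·1705+22275=39325  T[13][11]=11·66+1705=2431  T[13][12]=12·1+66=78  T[13][13]=13·0+1=1
row 14: T[14][1]=1·1+0=1  T[14][2]=2·4095+1=8191  T[14][3]=3·261625+4095=788970  T[14][4]=4·2532530+261625=10391745  T[14][5]=5·7508501+2532530=40075035  T[14][6]=6·9321312+7508501=63436373  T[14][7]=7·5715424+9321312=49329280  T[14][8]=8·1899612+5715424=20912320  T[14][9]=9·359502+1899612=5135130  T[14][10]=10·39325+359502=752752  T[14][11]=11·2431+39325=66066  T[14][12]=12·78+2431=3367  T[14][13]=13·1+78=91  T[14][14]=14·0+1=1
row 15: T[15][1]=1·1+0=1  T[15][2]=2·8191+1=16383  T[15][3]=3·788970+8191=2375101  T[15][4]=4·10391745+788970=42355950  T[15][5]=5·40075035+10391745=210766920  T[15][6]=6·63436373+40075035=420693273  T[15][7]=7·49329280+63436373=408741333  T[15][8]=8·20912320+49329280=216627840  T[15][9]=9·5135130+20912320=67128490  T[15][10]=10·752752+5135130=12662650  T[15][11]=11·66066+752752=1479478  T[15][12]=12·3367+66066=106470  T[15][13]=13·91+3367=4550  T[15][14]=14·1+91=105  T[15][15]=15·0+1=1
B_14 = ΣS(14,k) = 1+8191+788970+10391745+40075035+63436373+49329280+20912320+5135130+752752+66066+3367+91+1 = 190899322
B_15 = ΣS(15,k) = 1+16383+2375101+42355950+210766920+420693273+408741333+216627840+67128490+12662650+1479478+106470+4550+105+1 = 1382958545

190899322, 1382958545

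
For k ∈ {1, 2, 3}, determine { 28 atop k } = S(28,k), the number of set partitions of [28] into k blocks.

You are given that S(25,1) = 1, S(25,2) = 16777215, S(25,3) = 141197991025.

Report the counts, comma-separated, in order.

1, 134217727, 3812664524766

r26: T_26,1=1×1+0=1; T_26,2=2×16777215+1=33554431; T_26,3=3×141197991025+16777215=423610750290
r27: T_27,1=1×1+0=1; T_27,2=2×33554431+1=67108863; T_27,3=3×423610750290+33554431=1270865805301
r28: T_28,1=1×1+0=1; T_28,2=2×67108863+1=134217727; T_28,3=3×1270865805301+67108863=3812664524766
Read S(28,1) = 1, S(28,2) = 134217727, S(28,3) = 3812664524766.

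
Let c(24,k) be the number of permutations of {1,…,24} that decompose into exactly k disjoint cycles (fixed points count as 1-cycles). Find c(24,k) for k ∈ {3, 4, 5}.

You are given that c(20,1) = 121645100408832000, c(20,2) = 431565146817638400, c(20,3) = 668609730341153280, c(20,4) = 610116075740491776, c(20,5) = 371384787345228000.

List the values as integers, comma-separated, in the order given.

159539850276066860544000, 157375898285941510732800, 105005310755917452984576

@21  (21,1):121645100408832000·20+0→2432902008176640000, (21,2):431565146817638400·20+121645100408832000→8752948036761600000, (21,3):668609730341153280·20+431565146817638400→13803759753640704000, (21,4):610116075740491776·20+668609730341153280→12870931245150988800, (21,5):371384787345228000·20+610116075740491776→8037811822645051776
@22  (22,1):2432902008176640000·21+0→51090942171709440000, (22,2):8752948036761600000·21+2432902008176640000→186244810780170240000, (22,3):13803759753640704000·21+8752948036761600000→298631902863216384000, (22,4):12870931245150988800·21+13803759753640704000→284093315901811468800, (22,5):8037811822645051776·21+12870931245150988800→181664979520697076096
@23  (23,2):186244810780170240000·22+51090942171709440000→4148476779335454720000, (23,3):298631902863216384000·22+186244810780170240000→6756146673770930688000, (23,4):284093315901811468800·22+298631902863216384000→6548684852703068697600, (23,5):181664979520697076096·22+284093315901811468800→4280722865357147142912
@24  (24,3):6756146673770930688000·23+4148476779335454720000→159539850276066860544000, (24,4):6548684852703068697600·23+6756146673770930688000→157375898285941510732800, (24,5):4280722865357147142912·23+6548684852703068697600→105005310755917452984576
Read c(24,3) = 159539850276066860544000, c(24,4) = 157375898285941510732800, c(24,5) = 105005310755917452984576.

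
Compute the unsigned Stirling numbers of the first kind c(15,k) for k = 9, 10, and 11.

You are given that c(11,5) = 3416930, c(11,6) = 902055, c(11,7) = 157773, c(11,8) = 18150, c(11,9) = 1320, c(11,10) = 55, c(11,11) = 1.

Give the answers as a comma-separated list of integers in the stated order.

row 12: T[12][6]=11·902055+3416930=13339535  T[12][7]=11·157773+902055=2637558  T[12][8]=11·18150+157773=357423  T[12][9]=11·1320+18150=32670  T[12][10]=11·55+1320=1925  T[12][11]=11·1+55=66
row 13: T[13][7]=12·2637558+13339535=44990231  T[13][8]=12·357423+2637558=6926634  T[13][9]=12·32670+357423=749463  T[13][10]=12·1925+32670=55770  T[13][11]=12·66+1925=2717
row 14: T[14][8]=13·6926634+44990231=135036473  T[14][9]=13·749463+6926634=16669653  T[14][10]=13·55770+749463=1474473  T[14][11]=13·2717+55770=91091
row 15: T[15][9]=14·16669653+135036473=368411615  T[15][10]=14·1474473+16669653=37312275  T[15][11]=14·91091+1474473=2749747
Read c(15,9) = 368411615, c(15,10) = 37312275, c(15,11) = 2749747.

368411615, 37312275, 2749747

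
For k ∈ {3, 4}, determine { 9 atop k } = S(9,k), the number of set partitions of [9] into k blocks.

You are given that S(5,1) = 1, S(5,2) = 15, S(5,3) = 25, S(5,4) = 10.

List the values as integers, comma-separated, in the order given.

i=6: T(6,1)=0+1·1=1 | T(6,2)=1+2·15=31 | T(6,3)=15+3·25=90 | T(6,4)=25+4·10=65
i=7: T(7,1)=0+1·1=1 | T(7,2)=1+2·31=63 | T(7,3)=31+3·90=301 | T(7,4)=90+4·65=350
i=8: T(8,2)=1+2·63=127 | T(8,3)=63+3·301=966 | T(8,4)=301+4·350=1701
i=9: T(9,3)=127+3·966=3025 | T(9,4)=966+4·1701=7770
Read S(9,3) = 3025, S(9,4) = 7770.

3025, 7770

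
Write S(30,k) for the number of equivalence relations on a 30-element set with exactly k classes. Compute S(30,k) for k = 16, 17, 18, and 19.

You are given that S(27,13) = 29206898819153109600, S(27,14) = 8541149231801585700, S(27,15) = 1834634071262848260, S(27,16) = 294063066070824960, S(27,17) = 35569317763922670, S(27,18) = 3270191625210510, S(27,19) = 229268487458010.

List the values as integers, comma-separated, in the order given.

2940812098256837097720, 511605167806434372210, 68591811024147549270, 7145845579888333500

row 28: T[28][14]=14·8541149231801585700+29206898819153109600=148782988064375309400  T[28][15]=15·1834634071262848260+8541149231801585700=36060660300744309600  T[28][16]=16·294063066070824960+1834634071262848260=6539643128396047620  T[28][17]=17·35569317763922670+294063066070824960=898741468057510350  T[28][18]=18·3270191625210510+35569317763922670=94432767017711850  T[28][19]=19·229268487458010+3270191625210510=7626292886912700
row 29: T[29][15]=15·36060660300744309600+148782988064375309400=689692892575539953400  T[29][16]=16·6539643128396047620+36060660300744309600=140694950355081071520  T[29][17]=17·898741468057510350+6539643128396047620=21818248085373723570  T[29][18]=18·94432767017711850+898741468057510350=2598531274376323650  T[29][19]=19·7626292886912700+94432767017711850=239332331869053150
row 30: T[30][16]=16·140694950355081071520+689692892575539953400=2940812098256837097720  T[30][17]=17·21818248085373723570+140694950355081071520=511605167806434372210  T[30][18]=18·2598531274376323650+21818248085373723570=68591811024147549270  T[30][19]=19·239332331869053150+2598531274376323650=7145845579888333500
Read S(30,16) = 2940812098256837097720, S(30,17) = 511605167806434372210, S(30,18) = 68591811024147549270, S(30,19) = 7145845579888333500.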